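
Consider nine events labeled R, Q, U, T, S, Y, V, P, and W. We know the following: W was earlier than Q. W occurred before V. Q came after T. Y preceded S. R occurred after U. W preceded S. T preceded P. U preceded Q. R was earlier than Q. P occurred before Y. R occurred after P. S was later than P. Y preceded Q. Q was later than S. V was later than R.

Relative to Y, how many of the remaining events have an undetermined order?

Forced before Y: P and T; forced after Y: Q and S.
That leaves R, U, V, and W with no forced order relative to Y — 4.

4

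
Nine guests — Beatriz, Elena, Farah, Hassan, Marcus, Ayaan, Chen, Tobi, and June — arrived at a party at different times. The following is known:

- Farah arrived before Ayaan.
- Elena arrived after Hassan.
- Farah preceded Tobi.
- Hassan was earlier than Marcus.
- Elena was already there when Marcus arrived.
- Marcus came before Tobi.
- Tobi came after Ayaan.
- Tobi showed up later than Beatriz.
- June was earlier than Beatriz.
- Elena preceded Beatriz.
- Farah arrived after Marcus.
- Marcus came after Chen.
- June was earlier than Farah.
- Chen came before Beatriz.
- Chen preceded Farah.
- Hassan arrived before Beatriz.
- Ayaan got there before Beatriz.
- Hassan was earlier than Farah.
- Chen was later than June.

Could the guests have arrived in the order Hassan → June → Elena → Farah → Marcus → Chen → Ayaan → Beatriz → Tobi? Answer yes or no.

The constraints require Chen before Farah, but in the proposed sequence Farah appears ahead of Chen. That one violation is enough.

no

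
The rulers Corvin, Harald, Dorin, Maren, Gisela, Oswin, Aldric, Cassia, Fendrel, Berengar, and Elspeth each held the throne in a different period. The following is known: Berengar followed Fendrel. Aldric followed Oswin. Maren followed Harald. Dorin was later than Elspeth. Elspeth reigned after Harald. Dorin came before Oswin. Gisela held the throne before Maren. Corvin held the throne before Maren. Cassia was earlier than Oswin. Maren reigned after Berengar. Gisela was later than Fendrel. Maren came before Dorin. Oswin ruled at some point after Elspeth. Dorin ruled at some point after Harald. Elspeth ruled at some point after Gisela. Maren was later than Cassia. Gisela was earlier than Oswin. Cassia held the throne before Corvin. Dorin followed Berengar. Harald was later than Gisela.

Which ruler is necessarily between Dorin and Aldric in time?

Oswin

Tracing the constraints gives Dorin → Oswin → Aldric, so Oswin sits after Dorin and before Aldric.
No other ruler is forced both after Dorin and before Aldric.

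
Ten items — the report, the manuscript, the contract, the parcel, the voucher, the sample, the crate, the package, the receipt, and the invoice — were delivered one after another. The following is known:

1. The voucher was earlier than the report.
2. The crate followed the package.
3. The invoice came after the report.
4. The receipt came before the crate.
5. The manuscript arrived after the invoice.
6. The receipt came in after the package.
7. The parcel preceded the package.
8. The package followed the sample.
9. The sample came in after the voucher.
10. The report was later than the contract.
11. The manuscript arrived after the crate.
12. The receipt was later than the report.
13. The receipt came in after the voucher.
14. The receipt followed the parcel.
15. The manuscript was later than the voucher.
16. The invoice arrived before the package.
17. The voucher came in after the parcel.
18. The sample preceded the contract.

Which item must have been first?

The parcel has a chain of constraints placing it before every other item, so the parcel must be first.

the parcel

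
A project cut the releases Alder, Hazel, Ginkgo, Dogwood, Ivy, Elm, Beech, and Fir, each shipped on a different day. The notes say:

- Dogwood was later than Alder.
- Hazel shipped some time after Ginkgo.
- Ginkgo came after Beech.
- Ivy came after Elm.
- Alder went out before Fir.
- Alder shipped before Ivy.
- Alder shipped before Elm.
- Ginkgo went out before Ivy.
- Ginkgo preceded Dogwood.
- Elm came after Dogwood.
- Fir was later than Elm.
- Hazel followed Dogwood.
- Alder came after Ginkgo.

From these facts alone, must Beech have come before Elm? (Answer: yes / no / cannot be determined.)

yes

Chain the constraints: Beech → Ginkgo → Alder → Elm. Each link is directly stated, so Beech comes before Elm.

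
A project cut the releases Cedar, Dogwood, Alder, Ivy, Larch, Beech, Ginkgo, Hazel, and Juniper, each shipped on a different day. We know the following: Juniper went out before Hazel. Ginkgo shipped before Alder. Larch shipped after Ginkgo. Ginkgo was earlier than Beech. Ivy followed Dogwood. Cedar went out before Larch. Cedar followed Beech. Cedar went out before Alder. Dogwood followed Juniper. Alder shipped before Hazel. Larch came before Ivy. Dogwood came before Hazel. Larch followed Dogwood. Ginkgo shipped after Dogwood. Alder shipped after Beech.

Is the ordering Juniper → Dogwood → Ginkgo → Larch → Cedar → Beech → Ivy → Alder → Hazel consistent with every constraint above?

The constraints require Cedar before Larch, but in the proposed sequence Larch appears ahead of Cedar. That one violation is enough.

no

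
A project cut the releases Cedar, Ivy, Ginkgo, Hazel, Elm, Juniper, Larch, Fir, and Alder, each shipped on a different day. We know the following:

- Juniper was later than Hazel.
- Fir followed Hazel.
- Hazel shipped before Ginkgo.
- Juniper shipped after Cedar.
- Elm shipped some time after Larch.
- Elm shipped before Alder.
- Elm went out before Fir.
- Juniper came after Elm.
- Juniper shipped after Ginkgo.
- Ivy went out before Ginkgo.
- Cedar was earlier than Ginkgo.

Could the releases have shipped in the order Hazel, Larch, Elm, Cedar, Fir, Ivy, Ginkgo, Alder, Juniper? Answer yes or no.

Check each stated constraint against the proposed order — e.g. Elm is ahead of Juniper; Hazel is ahead of Juniper. Every pair is in the required order; nothing is violated.

yes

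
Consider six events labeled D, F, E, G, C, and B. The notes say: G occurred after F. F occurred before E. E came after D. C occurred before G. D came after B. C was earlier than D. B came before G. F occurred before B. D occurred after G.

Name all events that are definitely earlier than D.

B, C, F, G

Directly stated before D: B, C, and G.
F reaches D via F → B → D.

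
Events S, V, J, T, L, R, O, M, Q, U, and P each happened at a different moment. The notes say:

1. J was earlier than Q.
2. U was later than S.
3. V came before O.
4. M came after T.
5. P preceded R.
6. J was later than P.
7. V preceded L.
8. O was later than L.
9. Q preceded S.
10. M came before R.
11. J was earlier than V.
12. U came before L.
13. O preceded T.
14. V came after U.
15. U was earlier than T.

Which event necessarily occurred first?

P has a chain of constraints placing it before every other event, so P must be first.

P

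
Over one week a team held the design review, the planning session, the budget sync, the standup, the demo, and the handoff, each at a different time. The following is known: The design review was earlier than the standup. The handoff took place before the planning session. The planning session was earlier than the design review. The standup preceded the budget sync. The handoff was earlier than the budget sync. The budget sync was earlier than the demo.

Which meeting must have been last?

Every other meeting has a chain of constraints placing it before the demo, so the demo is last.

the demo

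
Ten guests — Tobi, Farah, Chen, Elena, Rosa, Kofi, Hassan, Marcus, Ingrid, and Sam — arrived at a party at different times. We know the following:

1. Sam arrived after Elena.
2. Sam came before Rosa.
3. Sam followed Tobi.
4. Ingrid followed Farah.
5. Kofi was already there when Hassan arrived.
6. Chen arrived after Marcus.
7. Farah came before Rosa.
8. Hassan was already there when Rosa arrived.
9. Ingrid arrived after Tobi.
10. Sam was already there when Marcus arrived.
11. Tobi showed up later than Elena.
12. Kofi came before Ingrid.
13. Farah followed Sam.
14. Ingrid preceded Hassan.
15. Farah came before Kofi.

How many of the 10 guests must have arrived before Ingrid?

5

Directly stated before Ingrid: Farah, Kofi, and Tobi.
Elena reaches Ingrid via Elena → Tobi → Ingrid.
Sam reaches Ingrid via Sam → Farah → Ingrid.
That's Elena, Farah, Kofi, Sam, and Tobi — 5 in all.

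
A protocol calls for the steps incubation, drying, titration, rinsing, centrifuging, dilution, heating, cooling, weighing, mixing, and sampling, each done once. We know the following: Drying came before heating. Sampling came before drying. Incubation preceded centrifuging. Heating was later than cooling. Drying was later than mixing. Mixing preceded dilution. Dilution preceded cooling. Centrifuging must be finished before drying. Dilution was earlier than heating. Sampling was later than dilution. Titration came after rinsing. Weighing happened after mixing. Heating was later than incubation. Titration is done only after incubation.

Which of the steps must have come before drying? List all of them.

centrifuging, dilution, incubation, mixing, sampling

Directly stated before drying: centrifuging, mixing, and sampling.
Dilution reaches drying via dilution → sampling → drying.
Incubation reaches drying via incubation → centrifuging → drying.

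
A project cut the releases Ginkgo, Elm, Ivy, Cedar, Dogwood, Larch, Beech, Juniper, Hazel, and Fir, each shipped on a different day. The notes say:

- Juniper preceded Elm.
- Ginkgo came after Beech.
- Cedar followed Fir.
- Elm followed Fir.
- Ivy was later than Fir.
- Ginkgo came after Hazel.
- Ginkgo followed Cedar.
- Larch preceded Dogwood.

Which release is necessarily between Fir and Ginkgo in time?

Cedar

Tracing the constraints gives Fir → Cedar → Ginkgo, so Cedar sits after Fir and before Ginkgo.
No other release is forced both after Fir and before Ginkgo.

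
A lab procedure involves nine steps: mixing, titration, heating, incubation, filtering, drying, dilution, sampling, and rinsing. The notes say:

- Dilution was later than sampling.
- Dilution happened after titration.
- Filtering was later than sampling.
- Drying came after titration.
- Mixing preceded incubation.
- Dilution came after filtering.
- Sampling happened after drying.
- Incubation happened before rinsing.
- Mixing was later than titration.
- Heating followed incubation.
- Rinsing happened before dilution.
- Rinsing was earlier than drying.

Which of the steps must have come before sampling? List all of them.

drying, incubation, mixing, rinsing, titration

Directly stated before sampling: drying.
Incubation reaches sampling via incubation → rinsing → drying → sampling.
Mixing reaches sampling via mixing → incubation → rinsing → drying → sampling.
Rinsing reaches sampling via rinsing → drying → sampling.
Likewise titration reaches sampling by chaining the stated constraints.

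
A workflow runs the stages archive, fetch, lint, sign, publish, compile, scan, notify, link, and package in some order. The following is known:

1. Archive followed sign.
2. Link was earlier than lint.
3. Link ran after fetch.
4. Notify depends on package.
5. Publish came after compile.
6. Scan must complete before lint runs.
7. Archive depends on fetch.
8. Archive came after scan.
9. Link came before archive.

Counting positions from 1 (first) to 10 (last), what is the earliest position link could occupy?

2

Fetch must come before link — 1 forced predecessor.
Nothing else is forced ahead of link, so its earliest slot is position 1 + 1 = 2.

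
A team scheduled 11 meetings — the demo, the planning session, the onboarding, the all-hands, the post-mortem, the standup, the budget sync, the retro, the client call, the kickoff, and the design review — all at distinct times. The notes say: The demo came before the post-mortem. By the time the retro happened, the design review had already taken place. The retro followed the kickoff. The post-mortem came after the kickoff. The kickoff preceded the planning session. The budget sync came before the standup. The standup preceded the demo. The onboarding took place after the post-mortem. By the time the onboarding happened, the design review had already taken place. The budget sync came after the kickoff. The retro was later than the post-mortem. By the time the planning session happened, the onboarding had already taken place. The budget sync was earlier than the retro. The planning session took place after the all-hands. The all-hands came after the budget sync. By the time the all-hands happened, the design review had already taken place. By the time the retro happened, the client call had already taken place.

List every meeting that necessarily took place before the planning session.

the all-hands, the budget sync, the demo, the design review, the kickoff, the onboarding, the post-mortem, the standup

Directly stated before the planning session: the all-hands, the kickoff, and the onboarding.
The budget sync reaches the planning session via the budget sync → the all-hands → the planning session.
The demo reaches the planning session via the demo → the post-mortem → the onboarding → the planning session.
The design review reaches the planning session via the design review → the onboarding → the planning session.
Likewise the post-mortem and the standup each reach the planning session by chaining the stated constraints.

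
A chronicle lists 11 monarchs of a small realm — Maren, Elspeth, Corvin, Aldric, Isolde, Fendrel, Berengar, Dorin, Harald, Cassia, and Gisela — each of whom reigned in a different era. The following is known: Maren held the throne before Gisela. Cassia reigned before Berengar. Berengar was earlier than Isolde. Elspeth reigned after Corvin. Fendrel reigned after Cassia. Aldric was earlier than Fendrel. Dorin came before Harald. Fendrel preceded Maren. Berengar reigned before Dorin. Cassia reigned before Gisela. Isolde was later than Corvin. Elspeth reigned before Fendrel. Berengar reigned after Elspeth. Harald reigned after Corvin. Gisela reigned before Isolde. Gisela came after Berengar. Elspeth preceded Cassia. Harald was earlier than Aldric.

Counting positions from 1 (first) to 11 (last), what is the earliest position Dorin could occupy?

5

Berengar, Cassia, Corvin, and Elspeth must all come before Dorin — 4 forced predecessors.
Nothing else is forced ahead of Dorin, so their earliest slot is position 4 + 1 = 5.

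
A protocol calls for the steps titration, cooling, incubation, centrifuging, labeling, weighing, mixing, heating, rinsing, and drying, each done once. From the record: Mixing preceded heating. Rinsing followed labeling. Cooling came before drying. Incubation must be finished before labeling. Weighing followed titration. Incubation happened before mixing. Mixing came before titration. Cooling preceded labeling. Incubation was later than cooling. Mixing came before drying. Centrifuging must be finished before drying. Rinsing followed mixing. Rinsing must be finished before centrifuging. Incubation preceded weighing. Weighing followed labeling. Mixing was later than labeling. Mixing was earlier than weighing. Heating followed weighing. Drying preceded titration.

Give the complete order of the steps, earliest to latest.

cooling, incubation, labeling, mixing, rinsing, centrifuging, drying, titration, weighing, heating

The constraints fix every adjacent pair, so only one ordering works:
cooling → incubation → labeling → mixing → rinsing → centrifuging → drying → titration → weighing → heating.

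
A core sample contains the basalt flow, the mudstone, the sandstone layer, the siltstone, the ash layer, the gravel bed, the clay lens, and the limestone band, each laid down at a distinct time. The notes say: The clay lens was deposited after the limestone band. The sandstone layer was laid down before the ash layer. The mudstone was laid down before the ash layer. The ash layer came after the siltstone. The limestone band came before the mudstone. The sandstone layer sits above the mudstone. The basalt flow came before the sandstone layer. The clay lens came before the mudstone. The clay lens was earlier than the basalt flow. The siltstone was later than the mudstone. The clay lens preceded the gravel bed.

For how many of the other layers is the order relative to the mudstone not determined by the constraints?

2

Forced before the mudstone: the clay lens and the limestone band; forced after the mudstone: the ash layer, the sandstone layer, and the siltstone.
That leaves the basalt flow and the gravel bed with no forced order relative to the mudstone — 2.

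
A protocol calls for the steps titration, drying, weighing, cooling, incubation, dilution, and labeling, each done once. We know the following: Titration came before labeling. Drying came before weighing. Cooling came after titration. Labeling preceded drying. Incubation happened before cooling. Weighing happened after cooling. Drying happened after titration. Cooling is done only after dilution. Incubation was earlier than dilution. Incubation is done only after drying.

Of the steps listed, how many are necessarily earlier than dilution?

4

Directly stated before dilution: incubation.
Drying reaches dilution via drying → incubation → dilution.
Labeling reaches dilution via labeling → drying → incubation → dilution.
Titration reaches dilution via titration → drying → incubation → dilution.
That's drying, incubation, labeling, and titration — 4 in all.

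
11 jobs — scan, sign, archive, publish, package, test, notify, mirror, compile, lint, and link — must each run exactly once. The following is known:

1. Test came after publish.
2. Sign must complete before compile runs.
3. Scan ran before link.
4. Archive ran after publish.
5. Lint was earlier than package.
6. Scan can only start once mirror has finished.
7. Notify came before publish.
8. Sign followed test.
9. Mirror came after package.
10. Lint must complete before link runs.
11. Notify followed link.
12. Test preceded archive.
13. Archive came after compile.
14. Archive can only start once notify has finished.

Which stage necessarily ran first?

lint

Lint has a chain of constraints placing it before every other stage, so lint must be first.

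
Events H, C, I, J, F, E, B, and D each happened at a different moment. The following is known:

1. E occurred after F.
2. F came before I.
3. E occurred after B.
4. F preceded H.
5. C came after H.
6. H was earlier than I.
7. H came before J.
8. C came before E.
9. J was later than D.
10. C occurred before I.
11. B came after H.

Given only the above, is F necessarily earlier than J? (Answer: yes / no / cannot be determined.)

Chain the constraints: F → H → J. Each link is directly stated, so F comes before J.

yes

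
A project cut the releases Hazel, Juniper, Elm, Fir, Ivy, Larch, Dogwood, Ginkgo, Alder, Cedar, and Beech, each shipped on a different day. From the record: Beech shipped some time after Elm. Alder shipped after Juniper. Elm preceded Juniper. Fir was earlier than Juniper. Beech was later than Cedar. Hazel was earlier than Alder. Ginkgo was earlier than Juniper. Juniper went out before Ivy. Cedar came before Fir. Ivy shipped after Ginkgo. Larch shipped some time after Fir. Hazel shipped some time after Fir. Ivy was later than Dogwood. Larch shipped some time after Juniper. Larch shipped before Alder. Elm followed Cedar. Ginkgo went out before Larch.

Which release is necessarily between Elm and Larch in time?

Tracing the constraints gives Elm → Juniper → Larch, so Juniper sits after Elm and before Larch.
No other release is forced both after Elm and before Larch.

Juniper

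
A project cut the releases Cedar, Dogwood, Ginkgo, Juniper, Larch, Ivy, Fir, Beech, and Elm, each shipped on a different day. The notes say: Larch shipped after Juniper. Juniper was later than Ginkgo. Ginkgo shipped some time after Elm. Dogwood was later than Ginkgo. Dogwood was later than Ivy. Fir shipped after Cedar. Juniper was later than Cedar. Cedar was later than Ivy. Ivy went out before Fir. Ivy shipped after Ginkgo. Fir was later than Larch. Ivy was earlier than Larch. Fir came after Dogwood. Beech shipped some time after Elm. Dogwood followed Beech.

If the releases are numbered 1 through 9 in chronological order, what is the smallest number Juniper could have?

5

Cedar, Elm, Ginkgo, and Ivy must all come before Juniper — 4 forced predecessors.
Nothing else is forced ahead of Juniper, so its earliest slot is position 4 + 1 = 5.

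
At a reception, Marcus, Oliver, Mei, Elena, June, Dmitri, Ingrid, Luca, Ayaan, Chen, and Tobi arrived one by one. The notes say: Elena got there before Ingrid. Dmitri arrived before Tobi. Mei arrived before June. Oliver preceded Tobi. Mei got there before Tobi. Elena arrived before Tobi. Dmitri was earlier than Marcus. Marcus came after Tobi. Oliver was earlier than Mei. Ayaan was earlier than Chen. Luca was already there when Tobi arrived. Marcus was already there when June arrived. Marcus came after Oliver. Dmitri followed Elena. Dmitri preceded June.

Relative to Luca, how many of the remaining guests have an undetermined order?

7

Forced after Luca: June, Marcus, and Tobi.
That leaves Ayaan, Chen, Dmitri, Elena, Ingrid, Mei, and Oliver with no forced order relative to Luca — 7.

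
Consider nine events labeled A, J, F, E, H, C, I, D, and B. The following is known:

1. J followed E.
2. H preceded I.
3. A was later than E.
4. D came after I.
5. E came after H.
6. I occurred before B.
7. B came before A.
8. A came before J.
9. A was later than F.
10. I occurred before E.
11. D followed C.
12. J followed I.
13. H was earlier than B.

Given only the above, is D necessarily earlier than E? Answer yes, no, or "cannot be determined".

cannot be determined

No chain of stated constraints runs from D to E, and none runs from E to D either.
So the relative order of D and E is not fixed by the given facts.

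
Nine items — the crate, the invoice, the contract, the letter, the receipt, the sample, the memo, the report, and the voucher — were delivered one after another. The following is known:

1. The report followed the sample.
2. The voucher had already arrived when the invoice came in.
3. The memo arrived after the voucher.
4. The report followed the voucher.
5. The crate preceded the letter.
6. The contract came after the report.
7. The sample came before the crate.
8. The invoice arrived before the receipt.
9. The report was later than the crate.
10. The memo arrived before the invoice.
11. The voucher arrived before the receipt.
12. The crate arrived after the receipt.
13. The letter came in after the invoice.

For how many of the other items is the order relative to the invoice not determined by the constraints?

Forced before the invoice: the memo and the voucher; forced after the invoice: the contract, the crate, the letter, the receipt, and the report.
That leaves the sample with no forced order relative to the invoice — 1.

1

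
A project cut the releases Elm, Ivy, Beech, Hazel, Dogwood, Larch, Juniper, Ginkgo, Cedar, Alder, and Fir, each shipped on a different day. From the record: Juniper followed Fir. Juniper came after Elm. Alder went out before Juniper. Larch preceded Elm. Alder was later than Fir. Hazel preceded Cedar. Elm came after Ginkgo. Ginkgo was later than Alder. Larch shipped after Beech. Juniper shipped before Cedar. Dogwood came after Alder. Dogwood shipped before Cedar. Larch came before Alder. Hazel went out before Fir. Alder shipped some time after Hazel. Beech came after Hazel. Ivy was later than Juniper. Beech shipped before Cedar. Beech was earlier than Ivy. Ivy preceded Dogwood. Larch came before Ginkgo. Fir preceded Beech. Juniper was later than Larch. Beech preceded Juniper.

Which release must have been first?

Hazel has a chain of constraints placing it before every other release, so Hazel must be first.

Hazel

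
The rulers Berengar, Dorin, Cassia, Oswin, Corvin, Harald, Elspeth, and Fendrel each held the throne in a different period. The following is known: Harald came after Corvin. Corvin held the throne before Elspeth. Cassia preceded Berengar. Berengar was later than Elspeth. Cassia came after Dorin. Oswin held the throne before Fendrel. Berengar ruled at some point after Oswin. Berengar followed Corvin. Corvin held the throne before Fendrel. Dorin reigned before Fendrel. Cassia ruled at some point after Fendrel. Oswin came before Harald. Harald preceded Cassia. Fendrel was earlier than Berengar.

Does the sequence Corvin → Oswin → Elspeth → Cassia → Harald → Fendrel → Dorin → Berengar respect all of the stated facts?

no

The constraints require Harald before Cassia, but in the proposed sequence Cassia appears ahead of Harald. That one violation is enough.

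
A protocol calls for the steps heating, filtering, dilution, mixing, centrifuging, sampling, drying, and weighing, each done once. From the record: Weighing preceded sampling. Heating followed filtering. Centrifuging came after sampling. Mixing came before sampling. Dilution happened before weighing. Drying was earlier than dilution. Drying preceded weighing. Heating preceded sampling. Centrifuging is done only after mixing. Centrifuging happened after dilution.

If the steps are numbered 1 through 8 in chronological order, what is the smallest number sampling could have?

7

Dilution, drying, filtering, heating, mixing, and weighing must all come before sampling — 6 forced predecessors.
Nothing else is forced ahead of sampling, so its earliest slot is position 6 + 1 = 7.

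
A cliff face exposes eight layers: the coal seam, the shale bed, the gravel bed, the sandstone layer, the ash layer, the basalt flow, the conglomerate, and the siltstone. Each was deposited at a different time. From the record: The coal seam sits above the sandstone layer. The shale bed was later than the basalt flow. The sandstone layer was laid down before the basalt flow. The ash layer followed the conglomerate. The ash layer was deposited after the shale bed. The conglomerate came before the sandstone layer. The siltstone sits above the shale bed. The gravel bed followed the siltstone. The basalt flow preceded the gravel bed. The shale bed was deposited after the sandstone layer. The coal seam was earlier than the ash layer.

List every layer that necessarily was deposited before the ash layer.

Directly stated before the ash layer: the coal seam, the conglomerate, and the shale bed.
The basalt flow reaches the ash layer via the basalt flow → the shale bed → the ash layer.
The sandstone layer reaches the ash layer via the sandstone layer → the coal seam → the ash layer.
No chain forces the gravel bed (or any of the others) ahead of the ash layer.

the basalt flow, the coal seam, the conglomerate, the sandstone layer, the shale bed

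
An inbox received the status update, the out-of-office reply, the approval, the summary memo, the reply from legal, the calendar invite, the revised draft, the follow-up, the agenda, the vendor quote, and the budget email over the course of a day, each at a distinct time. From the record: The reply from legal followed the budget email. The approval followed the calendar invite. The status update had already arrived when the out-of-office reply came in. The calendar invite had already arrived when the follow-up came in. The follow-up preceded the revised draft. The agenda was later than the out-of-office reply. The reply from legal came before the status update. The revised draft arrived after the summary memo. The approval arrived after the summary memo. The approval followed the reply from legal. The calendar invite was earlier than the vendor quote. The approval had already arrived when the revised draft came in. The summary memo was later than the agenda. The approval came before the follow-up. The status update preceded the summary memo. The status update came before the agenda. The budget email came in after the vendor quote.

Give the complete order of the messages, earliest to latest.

the calendar invite, the vendor quote, the budget email, the reply from legal, the status update, the out-of-office reply, the agenda, the summary memo, the approval, the follow-up, the revised draft

The constraints fix every adjacent pair, so only one ordering works:
the calendar invite → the vendor quote → the budget email → the reply from legal → the status update → the out-of-office reply → the agenda → the summary memo → the approval → the follow-up → the revised draft.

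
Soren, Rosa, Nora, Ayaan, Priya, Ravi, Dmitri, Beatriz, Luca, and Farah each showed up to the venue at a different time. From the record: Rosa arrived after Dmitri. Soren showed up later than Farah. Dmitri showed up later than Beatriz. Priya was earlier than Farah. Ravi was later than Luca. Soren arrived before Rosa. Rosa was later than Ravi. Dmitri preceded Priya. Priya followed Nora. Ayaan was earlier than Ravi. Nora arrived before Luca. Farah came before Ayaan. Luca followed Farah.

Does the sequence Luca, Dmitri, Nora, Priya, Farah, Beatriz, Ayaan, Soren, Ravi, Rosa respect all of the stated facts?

The constraints require Beatriz before Dmitri, but in the proposed sequence Dmitri appears ahead of Beatriz. That one violation is enough.

no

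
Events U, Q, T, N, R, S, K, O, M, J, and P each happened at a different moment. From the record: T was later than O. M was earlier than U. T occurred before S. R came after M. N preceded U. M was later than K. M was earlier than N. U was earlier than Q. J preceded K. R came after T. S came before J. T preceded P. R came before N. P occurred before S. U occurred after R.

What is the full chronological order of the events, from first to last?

The constraints fix every adjacent pair, so only one ordering works:
O → T → P → S → J → K → M → R → N → U → Q.

O, T, P, S, J, K, M, R, N, U, Q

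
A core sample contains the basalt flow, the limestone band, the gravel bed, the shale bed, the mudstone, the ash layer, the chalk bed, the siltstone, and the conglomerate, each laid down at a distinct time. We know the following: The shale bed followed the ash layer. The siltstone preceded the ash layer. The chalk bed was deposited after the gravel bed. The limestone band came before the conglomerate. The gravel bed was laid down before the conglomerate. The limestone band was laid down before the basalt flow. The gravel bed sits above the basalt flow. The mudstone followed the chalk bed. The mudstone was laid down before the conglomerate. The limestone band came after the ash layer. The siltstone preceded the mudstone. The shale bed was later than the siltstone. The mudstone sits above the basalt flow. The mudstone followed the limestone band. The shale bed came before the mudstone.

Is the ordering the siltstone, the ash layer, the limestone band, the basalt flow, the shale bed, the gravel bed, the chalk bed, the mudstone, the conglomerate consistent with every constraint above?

yes

Check each stated constraint against the proposed order — e.g. the limestone band is ahead of the conglomerate; the siltstone is ahead of the mudstone. Every pair is in the required order; nothing is violated.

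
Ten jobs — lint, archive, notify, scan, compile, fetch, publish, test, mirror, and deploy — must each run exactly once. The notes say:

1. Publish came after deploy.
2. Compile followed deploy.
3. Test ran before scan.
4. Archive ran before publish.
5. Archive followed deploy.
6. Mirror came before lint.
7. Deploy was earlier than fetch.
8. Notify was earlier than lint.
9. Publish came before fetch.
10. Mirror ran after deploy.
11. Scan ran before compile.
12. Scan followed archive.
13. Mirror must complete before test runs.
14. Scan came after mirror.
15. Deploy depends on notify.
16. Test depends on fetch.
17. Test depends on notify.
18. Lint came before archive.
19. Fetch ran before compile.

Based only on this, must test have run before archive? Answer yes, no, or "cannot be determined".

Tracing the constraints gives archive → publish → fetch → test, so archive must come before test.
That means test cannot be before archive.

no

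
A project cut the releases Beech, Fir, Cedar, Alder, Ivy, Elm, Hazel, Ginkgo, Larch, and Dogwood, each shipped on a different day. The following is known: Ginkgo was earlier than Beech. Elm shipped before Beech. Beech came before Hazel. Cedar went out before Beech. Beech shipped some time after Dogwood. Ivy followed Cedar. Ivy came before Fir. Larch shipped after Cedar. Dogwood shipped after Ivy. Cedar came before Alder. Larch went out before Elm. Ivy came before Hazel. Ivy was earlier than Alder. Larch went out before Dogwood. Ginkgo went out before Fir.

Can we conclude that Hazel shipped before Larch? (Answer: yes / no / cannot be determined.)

no

Tracing the constraints gives Larch → Elm → Beech → Hazel, so Larch must come before Hazel.
That means Hazel cannot be before Larch.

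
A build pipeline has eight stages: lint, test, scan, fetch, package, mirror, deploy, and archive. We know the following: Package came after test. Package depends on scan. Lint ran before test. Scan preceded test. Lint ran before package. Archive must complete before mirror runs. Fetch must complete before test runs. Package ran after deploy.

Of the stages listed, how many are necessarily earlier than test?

Directly stated before test: fetch, lint, and scan.
No chain forces deploy (or any of the others) ahead of test.
That's fetch, lint, and scan — 3 in all.

3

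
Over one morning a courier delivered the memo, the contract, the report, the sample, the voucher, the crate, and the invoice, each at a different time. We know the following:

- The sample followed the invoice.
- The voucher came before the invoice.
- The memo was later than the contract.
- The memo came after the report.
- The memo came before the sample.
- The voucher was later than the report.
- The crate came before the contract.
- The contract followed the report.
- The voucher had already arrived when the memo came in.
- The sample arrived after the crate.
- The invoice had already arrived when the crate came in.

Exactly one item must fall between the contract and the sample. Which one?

Tracing the constraints gives the contract → the memo → the sample, so the memo sits after the contract and before the sample.
No other item is forced both after the contract and before the sample.

the memo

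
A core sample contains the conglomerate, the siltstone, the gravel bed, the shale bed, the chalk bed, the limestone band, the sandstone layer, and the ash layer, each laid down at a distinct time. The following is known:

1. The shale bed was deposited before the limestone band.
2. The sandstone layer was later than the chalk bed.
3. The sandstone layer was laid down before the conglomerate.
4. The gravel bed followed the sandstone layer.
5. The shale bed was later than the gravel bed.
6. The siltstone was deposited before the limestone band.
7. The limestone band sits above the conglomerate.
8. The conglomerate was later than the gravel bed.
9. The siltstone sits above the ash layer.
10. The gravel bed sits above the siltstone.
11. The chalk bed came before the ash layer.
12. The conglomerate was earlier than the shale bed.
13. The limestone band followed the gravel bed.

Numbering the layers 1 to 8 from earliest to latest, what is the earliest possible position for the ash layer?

2

The chalk bed must come before the ash layer — 1 forced predecessor.
Nothing else is forced ahead of the ash layer, so its earliest slot is position 1 + 1 = 2.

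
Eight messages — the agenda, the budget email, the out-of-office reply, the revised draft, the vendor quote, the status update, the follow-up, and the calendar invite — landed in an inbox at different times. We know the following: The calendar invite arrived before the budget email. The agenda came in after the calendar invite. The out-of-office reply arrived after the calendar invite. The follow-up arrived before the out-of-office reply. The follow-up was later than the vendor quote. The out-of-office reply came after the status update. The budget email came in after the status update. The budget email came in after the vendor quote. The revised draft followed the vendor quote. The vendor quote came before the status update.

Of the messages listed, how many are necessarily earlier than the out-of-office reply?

4

Directly stated before the out-of-office reply: the calendar invite, the follow-up, and the status update.
The vendor quote reaches the out-of-office reply via the vendor quote → the follow-up → the out-of-office reply.
No chain forces the agenda (or any of the others) ahead of the out-of-office reply.
That's the calendar invite, the follow-up, the status update, and the vendor quote — 4 in all.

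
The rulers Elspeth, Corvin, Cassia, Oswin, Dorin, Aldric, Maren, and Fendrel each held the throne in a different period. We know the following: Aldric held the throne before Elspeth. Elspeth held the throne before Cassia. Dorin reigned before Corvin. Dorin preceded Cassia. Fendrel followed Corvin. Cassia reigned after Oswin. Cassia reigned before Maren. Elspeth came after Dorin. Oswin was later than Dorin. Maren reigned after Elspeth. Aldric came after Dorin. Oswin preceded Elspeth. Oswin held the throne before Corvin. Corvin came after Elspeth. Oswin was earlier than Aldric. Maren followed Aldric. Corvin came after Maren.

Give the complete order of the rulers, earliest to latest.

The constraints fix every adjacent pair, so only one ordering works:
Dorin → Oswin → Aldric → Elspeth → Cassia → Maren → Corvin → Fendrel.

Dorin, Oswin, Aldric, Elspeth, Cassia, Maren, Corvin, Fendrel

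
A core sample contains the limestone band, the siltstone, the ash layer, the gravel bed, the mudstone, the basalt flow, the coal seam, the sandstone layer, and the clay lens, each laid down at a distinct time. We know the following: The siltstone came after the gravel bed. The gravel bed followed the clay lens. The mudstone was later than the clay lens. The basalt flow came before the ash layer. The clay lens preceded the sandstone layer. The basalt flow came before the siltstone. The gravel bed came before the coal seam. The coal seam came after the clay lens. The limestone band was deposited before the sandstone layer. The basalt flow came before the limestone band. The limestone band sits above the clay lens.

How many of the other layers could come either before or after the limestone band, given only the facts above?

Forced before the limestone band: the basalt flow and the clay lens; forced after the limestone band: the sandstone layer.
That leaves the ash layer, the coal seam, the gravel bed, the mudstone, and the siltstone with no forced order relative to the limestone band — 5.

5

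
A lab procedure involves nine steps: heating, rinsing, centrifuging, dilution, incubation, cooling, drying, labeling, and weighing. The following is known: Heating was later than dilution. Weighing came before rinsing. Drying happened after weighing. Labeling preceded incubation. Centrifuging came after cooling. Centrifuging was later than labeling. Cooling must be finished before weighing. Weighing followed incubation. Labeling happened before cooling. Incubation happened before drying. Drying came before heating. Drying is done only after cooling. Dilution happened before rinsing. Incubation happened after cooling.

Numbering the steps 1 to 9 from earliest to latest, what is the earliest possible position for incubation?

3

Cooling and labeling must both come before incubation — 2 forced predecessors.
Nothing else is forced ahead of incubation, so its earliest slot is position 2 + 1 = 3.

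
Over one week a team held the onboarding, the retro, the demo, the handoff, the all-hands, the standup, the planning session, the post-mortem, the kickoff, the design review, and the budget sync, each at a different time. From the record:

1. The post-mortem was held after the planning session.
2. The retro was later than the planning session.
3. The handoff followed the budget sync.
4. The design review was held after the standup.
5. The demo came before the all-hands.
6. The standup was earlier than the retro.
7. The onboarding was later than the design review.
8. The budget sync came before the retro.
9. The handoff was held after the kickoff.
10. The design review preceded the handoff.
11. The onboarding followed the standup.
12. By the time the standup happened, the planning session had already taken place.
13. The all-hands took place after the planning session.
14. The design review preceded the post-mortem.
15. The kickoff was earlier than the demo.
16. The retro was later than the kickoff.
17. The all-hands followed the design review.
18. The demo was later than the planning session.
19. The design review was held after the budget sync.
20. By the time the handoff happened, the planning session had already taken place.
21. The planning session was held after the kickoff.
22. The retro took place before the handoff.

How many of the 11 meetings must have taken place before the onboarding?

Directly stated before the onboarding: the design review and the standup.
The budget sync reaches the onboarding via the budget sync → the design review → the onboarding.
The kickoff reaches the onboarding via the kickoff → the planning session → the standup → the onboarding.
The planning session reaches the onboarding via the planning session → the standup → the onboarding.
No chain forces the retro (or any of the others) ahead of the onboarding.
That's the budget sync, the design review, the kickoff, the planning session, and the standup — 5 in all.

5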